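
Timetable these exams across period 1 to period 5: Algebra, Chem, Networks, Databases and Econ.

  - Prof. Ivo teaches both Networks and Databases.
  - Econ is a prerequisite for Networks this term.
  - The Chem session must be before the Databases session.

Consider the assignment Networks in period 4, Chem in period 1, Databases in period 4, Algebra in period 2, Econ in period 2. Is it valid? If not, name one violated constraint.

The Chem session must be before the Databases session — holds.
Econ is a prerequisite for Networks this term — holds.
Prof. Ivo teaches both Networks and Databases — violated.

No. Prof. Ivo teaches both Networks and Databases is not satisfied.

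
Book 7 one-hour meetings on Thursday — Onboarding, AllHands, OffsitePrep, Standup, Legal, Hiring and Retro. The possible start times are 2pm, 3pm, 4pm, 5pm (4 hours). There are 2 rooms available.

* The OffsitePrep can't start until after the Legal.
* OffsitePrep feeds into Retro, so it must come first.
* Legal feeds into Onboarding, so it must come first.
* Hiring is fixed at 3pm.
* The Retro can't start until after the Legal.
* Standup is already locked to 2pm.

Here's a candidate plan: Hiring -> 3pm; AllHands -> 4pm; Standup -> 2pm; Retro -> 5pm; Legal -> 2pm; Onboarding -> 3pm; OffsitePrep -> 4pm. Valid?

Valid

Legal feeds into Onboarding, so it must come first — holds.
OffsitePrep feeds into Retro, so it must come first — holds.
Hiring is fixed at 3pm — holds.
Standup is already locked to 2pm — holds.
There are 2 rooms available — holds.
The OffsitePrep can't start until after the Legal — holds.
The Retro can't start until after the Legal — holds.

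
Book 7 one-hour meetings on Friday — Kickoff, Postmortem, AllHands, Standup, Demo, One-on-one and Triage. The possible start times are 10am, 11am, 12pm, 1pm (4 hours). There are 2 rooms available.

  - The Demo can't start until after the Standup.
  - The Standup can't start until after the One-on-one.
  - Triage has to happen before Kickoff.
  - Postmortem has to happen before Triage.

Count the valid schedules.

28

Splitting on Kickoff: it can be 12pm (7), 1pm (21). Listing each branch's schedules as (Postmortem, AllHands, Standup, Demo, One-on-one, Triage):
Kickoff=12pm: (10am,10am,12pm,1pm,11am,11am) (10am,11am,12pm,1pm,10am,11am) (10am,12pm,11am,1pm,10am,11am) (10am,1pm,11am,12pm,10am,11am) (10am,1pm,11am,1pm,10am,11am) (10am,1pm,12pm,1pm,10am,11am) (10am,1pm,12pm,1pm,11am,11am) — 7.
Kickoff=1pm: (10am,10am,12pm,1pm,11am,11am) (10am,10am,12pm,1pm,11am,12pm) (10am,11am,11am,12pm,10am,12pm) (10am,11am,11am,1pm,10am,12pm) (10am,11am,12pm,1pm,10am,11am) (10am,11am,12pm,1pm,10am,12pm) (10am,11am,12pm,1pm,11am,12pm) (10am,12pm,11am,12pm,10am,11am) (10am,12pm,11am,1pm,10am,11am) (10am,12pm,11am,1pm,10am,12pm) (10am,12pm,12pm,1pm,10am,11am) (10am,12pm,12pm,1pm,11am,11am) (10am,1pm,11am,12pm,10am,11am) (10am,1pm,11am,12pm,10am,12pm) (11am,10am,11am,12pm,10am,12pm) (11am,10am,11am,1pm,10am,12pm) (11am,10am,12pm,1pm,10am,12pm) (11am,10am,12pm,1pm,11am,12pm) (11am,11am,12pm,1pm,10am,12pm) (11am,12pm,11am,1pm,10am,12pm) (11am,1pm,11am,12pm,10am,12pm) — 21.
Summing: 7 + 21 = 28.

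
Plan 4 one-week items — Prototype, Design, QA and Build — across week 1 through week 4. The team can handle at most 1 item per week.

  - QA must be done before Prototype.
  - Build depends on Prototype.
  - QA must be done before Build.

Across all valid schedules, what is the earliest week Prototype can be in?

Precedence pushes Prototype to at least week 2; downstream work caps Prototype at week 3.
Prototype at week 2 is achievable: Prototype=week 2, Design=week 4, Build=week 3, QA=week 1.

week 2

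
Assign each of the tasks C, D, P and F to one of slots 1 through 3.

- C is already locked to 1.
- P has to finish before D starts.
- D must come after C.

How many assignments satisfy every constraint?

Splitting on D: it can be 2 (3), 3 (6). Listing each branch's schedules as (C, P, F):
D=2: (1,1,1) (1,1,2) (1,1,3) — 3.
D=3: (1,1,1) (1,1,2) (1,1,3) (1,2,1) (1,2,2) (1,2,3) — 6.
Summing: 3 + 6 = 9.

9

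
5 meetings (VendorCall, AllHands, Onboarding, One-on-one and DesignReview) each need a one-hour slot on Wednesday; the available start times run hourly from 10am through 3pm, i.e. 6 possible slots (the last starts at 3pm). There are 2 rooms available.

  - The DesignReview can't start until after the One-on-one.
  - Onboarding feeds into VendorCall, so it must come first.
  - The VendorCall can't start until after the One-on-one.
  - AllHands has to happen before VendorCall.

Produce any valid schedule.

One-on-one=10am; VendorCall=12pm; DesignReview=11am; Onboarding=11am; AllHands=10am

Checking: One-on-one(10am) before DesignReview(11am); Onboarding(11am) before VendorCall(12pm); One-on-one(10am) before VendorCall(12pm); AllHands(10am) before VendorCall(12pm); max 2 per slot (cap 2).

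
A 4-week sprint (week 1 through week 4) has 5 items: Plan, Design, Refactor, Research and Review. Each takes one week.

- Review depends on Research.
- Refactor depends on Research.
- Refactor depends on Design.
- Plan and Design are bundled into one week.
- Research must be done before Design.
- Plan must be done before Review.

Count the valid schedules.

Splitting on Plan: it can be week 2 (4), week 3 (2). Listing each branch's schedules as (Design, Refactor, Research, Review) by week number:
Plan=week 2: (2,3,1,3) (2,3,1,4) (2,4,1,3) (2,4,1,4) — 4.
Plan=week 3: (3,4,1,4) (3,4,2,4) — 2.
Summing: 4 + 2 = 6.

6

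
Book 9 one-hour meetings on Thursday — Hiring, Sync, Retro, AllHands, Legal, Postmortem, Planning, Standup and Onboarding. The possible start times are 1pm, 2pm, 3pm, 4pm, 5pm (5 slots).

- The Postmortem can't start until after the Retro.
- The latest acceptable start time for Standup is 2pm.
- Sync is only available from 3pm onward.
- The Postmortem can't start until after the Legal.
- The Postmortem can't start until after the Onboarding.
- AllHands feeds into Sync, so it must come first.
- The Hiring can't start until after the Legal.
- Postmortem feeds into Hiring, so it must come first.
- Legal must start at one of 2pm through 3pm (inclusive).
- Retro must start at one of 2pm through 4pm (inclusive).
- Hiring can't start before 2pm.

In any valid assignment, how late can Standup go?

2pm

Standup's own window allows nothing later than 2pm.
Standup at 2pm is achievable: Onboarding -> 1pm; Sync -> 3pm; Standup -> 2pm; AllHands -> 1pm; Legal -> 2pm; Planning -> 1pm; Retro -> 2pm; Hiring -> 4pm; Postmortem -> 3pm.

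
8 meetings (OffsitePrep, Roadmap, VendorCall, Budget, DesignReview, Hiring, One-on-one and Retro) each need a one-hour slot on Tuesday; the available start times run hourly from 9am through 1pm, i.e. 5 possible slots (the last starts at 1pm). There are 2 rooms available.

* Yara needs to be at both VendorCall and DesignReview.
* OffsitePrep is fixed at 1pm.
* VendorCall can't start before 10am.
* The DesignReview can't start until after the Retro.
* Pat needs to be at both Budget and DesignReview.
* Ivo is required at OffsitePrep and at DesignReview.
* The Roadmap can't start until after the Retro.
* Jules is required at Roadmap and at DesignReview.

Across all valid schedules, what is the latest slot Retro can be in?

Downstream work caps Retro at 12pm.
Retro at 11am is achievable: VendorCall in 10am; DesignReview in 12pm; Budget in 9am; Retro in 11am; OffsitePrep in 1pm; Roadmap in 1pm; One-on-one in 10am; Hiring in 9am.
Nothing later works — the conflict and capacity constraints rule out every slot after 11am.

11am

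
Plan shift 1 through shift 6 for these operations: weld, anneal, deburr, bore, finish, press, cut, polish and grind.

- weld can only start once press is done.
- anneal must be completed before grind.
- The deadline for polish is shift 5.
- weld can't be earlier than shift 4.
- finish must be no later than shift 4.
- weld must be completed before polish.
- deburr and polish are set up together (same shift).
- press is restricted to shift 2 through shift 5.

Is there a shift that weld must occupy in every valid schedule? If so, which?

Weld is available from shift 4; downstream work caps weld at shift 4.
So weld is pinned to shift 4.

shift 4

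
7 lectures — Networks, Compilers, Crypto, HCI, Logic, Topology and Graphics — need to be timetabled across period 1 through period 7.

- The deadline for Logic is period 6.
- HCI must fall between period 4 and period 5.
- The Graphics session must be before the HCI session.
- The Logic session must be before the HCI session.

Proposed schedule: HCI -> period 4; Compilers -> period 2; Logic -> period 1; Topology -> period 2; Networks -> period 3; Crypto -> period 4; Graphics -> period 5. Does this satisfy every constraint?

No. The Graphics session must be before the HCI session is not satisfied.

The deadline for Logic is period 6 — holds.
The Logic session must be before the HCI session — holds.
The Graphics session must be before the HCI session — violated.
HCI must fall between period 4 and period 5 — holds.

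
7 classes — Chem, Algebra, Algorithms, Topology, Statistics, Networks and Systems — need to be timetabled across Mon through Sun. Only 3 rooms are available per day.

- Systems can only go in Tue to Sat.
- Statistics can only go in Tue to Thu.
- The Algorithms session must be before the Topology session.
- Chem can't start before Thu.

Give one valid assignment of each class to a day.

Algebra in Mon, Topology in Tue, Algorithms in Mon, Chem in Thu, Systems in Tue, Networks in Mon, Statistics in Tue

Checking: Algorithms(Mon) before Topology(Tue); Statistics=Tue in [Tue,Thu]; Systems=Tue in [Tue,Sat]; Chem=Thu in [Thu,Sun]; max 3 per day (cap 3).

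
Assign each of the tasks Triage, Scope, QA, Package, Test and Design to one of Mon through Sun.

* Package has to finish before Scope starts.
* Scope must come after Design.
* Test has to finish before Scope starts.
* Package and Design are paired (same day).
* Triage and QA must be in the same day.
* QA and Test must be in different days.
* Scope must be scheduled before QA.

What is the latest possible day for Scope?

Precedence pushes Scope to at least Tue; downstream work caps Scope at Sat.
Scope at Sat is achievable: Scope in Sat; Package in Mon; Test in Mon; Triage in Sun; Design in Mon; QA in Sun.

Sat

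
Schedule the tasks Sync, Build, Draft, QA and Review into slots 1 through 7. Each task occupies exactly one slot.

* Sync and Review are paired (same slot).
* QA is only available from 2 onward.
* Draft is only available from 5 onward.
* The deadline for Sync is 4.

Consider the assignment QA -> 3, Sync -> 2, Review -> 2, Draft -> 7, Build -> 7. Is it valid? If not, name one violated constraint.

Yes, all constraints hold

Draft is only available from 5 onward — holds.
QA is only available from 2 onward — holds.
The deadline for Sync is 4 — holds.
Sync and Review are paired (same slot) — holds.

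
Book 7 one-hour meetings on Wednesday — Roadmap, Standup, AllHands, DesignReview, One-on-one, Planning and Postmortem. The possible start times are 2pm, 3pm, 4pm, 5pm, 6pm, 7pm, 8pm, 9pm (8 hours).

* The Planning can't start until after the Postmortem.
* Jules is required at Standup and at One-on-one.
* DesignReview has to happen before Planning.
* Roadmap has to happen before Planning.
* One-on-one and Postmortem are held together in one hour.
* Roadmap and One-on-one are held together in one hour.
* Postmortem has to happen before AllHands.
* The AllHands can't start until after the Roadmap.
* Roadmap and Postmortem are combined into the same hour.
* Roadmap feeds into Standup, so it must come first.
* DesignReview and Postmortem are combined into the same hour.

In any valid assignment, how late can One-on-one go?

One-on-one must be in the same hour as Roadmap, which can't be after 8pm, so One-on-one is at most 8pm.
One-on-one at 8pm is achievable: Postmortem in 8pm; DesignReview in 8pm; Planning in 9pm; AllHands in 9pm; Standup in 9pm; Roadmap in 8pm; One-on-one in 8pm.

8pm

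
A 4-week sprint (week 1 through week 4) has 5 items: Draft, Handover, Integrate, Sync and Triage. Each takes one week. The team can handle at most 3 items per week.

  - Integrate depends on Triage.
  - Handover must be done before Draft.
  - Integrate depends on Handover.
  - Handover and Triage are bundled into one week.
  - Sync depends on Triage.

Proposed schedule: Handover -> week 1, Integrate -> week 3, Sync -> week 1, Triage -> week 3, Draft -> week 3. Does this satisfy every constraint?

No. Sync depends on Triage is not satisfied.

Integrate depends on Handover — holds.
Handover and Triage are bundled into one week — violated.
Handover must be done before Draft — holds.
Sync depends on Triage — violated.
Integrate depends on Triage — violated.
The team can handle at most 3 items per week — holds.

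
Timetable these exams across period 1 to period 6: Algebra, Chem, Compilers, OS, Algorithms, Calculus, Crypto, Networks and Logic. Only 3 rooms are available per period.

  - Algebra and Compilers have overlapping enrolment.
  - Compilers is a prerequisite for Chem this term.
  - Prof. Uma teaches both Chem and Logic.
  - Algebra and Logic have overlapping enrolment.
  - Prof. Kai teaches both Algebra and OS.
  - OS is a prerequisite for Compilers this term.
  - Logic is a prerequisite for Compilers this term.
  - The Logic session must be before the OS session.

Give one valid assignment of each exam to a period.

Algorithms in period 1; Chem in period 4; OS in period 2; Calculus in period 1; Compilers in period 3; Algebra in period 4; Crypto in period 2; Networks in period 2; Logic in period 1

Checking: OS(period 2) before Compilers(period 3); Logic(period 1) before Compilers(period 3); Logic(period 1) before OS(period 2); Compilers(period 3) before Chem(period 4); Chem(period 4) != Logic(period 1); Algebra(period 4) != Compilers(period 3); Algebra(period 4) != OS(period 2); Algebra(period 4) != Logic(period 1); max 3 per period (cap 3).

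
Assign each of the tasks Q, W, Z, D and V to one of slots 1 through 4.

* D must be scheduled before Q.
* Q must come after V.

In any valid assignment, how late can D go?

Downstream work caps D at 3.
D at 3 is achievable: Z in 1; Q in 4; D in 3; W in 1; V in 1.

3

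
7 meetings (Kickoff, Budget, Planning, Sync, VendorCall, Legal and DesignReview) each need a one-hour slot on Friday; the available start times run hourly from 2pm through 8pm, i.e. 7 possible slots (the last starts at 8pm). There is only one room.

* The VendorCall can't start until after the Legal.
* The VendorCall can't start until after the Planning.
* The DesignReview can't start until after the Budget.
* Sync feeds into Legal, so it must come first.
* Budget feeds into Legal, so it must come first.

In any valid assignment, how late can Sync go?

6pm

Downstream work caps Sync at 6pm.
Sync at 6pm is achievable: Budget=2pm; Sync=6pm; Legal=7pm; DesignReview=4pm; Planning=3pm; VendorCall=8pm; Kickoff=5pm.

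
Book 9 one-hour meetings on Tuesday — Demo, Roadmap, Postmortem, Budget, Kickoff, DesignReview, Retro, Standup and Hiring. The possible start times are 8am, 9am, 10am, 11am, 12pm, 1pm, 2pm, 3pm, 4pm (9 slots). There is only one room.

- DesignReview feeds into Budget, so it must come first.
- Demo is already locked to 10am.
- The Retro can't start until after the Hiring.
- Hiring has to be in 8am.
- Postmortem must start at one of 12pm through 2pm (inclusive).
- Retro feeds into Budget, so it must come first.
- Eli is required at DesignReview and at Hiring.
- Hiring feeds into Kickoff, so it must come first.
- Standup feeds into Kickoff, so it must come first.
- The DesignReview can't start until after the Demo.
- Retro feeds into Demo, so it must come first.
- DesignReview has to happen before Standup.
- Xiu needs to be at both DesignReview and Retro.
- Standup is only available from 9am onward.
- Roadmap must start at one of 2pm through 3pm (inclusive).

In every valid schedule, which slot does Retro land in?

9am

Hiring is fixed at 8am and must come before Retro, so Retro is at least 9am.
Demo is fixed at 10am and must come after Retro, so Retro is at most 9am.
So Retro must be 9am.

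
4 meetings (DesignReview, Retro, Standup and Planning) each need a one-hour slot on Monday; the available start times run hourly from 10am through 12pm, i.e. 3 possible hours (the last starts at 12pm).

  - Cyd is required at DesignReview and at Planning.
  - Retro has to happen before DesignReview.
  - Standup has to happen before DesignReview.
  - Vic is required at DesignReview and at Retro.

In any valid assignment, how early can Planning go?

Planning at 10am is achievable: Planning=10am, DesignReview=11am, Retro=10am, Standup=10am.

10am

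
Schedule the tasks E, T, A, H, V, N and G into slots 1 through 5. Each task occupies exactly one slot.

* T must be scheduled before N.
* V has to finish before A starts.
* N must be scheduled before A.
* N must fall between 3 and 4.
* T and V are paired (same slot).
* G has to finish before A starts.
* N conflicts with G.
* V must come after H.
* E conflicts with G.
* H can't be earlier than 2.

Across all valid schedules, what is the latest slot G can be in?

3

Downstream work caps G at 4.
G at 3 is achievable: H in 2; E in 1; G in 3; V in 3; N in 4; A in 5; T in 3.
Nothing later works — the conflict constraints rule out every slot after 3.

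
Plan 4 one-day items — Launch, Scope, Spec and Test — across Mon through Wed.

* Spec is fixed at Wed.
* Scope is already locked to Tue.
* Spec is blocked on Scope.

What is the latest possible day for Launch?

Wed

Launch at Wed is achievable: Scope -> Tue, Spec -> Wed, Launch -> Wed, Test -> Mon.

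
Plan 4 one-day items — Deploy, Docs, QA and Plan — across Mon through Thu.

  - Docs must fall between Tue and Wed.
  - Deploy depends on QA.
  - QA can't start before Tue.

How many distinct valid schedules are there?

24

Splitting on Deploy: it can be Wed (8), Thu (16). Listing each branch's schedules as (Docs, QA, Plan):
Deploy=Wed: (Tue,Tue,Mon) (Tue,Tue,Tue) (Tue,Tue,Wed) (Tue,Tue,Thu) (Wed,Tue,Mon) (Wed,Tue,Tue) (Wed,Tue,Wed) (Wed,Tue,Thu) — 8.
Deploy=Thu: (Tue,Tue,Mon) (Tue,Tue,Tue) (Tue,Tue,Wed) (Tue,Tue,Thu) (Tue,Wed,Mon) (Tue,Wed,Tue) (Tue,Wed,Wed) (Tue,Wed,Thu) (Wed,Tue,Mon) (Wed,Tue,Tue) (Wed,Tue,Wed) (Wed,Tue,Thu) (Wed,Wed,Mon) (Wed,Wed,Tue) (Wed,Wed,Wed) (Wed,Wed,Thu) — 16.
Summing: 8 + 16 = 24.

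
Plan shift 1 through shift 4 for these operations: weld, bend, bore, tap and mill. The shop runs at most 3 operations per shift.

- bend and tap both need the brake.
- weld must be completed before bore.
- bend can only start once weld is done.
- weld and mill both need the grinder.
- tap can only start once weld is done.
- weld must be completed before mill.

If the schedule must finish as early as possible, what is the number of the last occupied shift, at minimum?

The precedence chain requires at least 2 distinct shifts.
With at most 3 per shift and 5 operations, at least 2 shifts are needed.
Could 2 shifts be enough, i.e. nothing placed later than shift 2? No: tap must come after weld (at shift 1 or later) → {shift 2}; weld must come before tap (at shift 2 or earlier) → {shift 1}; bend must come after weld (at shift 1 or later) → {shift 2}; tap can't share with bend (shift 2) → nothing is left.
So 2 shifts is not enough.
3 works (last occupied shift: shift 3): for example bend -> shift 2, mill -> shift 2, weld -> shift 1, bore -> shift 2, tap -> shift 3.

shift 3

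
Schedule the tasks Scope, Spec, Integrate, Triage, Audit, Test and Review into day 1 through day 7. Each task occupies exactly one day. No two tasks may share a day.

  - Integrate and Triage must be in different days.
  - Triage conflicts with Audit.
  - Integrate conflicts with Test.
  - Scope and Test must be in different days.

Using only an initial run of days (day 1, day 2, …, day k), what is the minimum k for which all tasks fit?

With at most 1 per day and 7 tasks, at least 7 days are needed.
7 works (last occupied day: day 7): for example Triage in day 4, Audit in day 5, Spec in day 2, Review in day 7, Integrate in day 3, Scope in day 1, Test in day 6.

7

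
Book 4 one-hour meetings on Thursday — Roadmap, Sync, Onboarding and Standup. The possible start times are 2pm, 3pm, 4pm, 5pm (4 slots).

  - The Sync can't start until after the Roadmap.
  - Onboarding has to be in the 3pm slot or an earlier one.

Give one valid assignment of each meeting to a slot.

Standup=2pm, Roadmap=2pm, Sync=3pm, Onboarding=2pm

Checking: Roadmap(2pm) before Sync(3pm); Onboarding=2pm in [2pm,3pm].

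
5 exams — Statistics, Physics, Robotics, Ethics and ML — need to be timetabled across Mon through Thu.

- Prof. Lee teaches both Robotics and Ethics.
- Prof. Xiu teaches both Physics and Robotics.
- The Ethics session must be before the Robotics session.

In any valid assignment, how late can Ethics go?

Wed

Downstream work caps Ethics at Wed.
Ethics at Wed is achievable: ML -> Mon, Statistics -> Mon, Robotics -> Thu, Physics -> Mon, Ethics -> Wed.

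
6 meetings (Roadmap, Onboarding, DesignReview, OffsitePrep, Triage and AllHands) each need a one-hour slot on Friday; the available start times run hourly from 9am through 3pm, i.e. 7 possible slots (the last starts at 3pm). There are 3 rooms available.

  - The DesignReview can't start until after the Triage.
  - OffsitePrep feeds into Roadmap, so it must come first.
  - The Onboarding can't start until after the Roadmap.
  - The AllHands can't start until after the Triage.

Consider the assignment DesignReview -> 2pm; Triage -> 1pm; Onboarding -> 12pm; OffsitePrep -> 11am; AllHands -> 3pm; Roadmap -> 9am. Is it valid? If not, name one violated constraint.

No. OffsitePrep feeds into Roadmap, so it must come first is not satisfied.

The DesignReview can't start until after the Triage — holds.
OffsitePrep feeds into Roadmap, so it must come first — violated.
The AllHands can't start until after the Triage — holds.
The Onboarding can't start until after the Roadmap — holds.
There are 3 rooms available — holds.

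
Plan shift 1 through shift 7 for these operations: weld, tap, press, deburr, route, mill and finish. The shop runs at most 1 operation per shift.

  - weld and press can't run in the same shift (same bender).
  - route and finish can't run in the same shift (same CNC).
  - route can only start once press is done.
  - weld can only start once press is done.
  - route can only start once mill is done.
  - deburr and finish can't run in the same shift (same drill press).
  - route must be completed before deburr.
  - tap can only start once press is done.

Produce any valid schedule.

press -> shift 1, tap -> shift 5, route -> shift 3, finish -> shift 7, weld -> shift 4, deburr -> shift 6, mill -> shift 2

Checking: press(shift 1) before weld(shift 4); press(shift 1) before route(shift 3); route(shift 3) before deburr(shift 6); mill(shift 2) before route(shift 3); press(shift 1) before tap(shift 5); weld(shift 4) != press(shift 1); route(shift 3) != finish(shift 7); deburr(shift 6) != finish(shift 7); max 1 per shift (cap 1).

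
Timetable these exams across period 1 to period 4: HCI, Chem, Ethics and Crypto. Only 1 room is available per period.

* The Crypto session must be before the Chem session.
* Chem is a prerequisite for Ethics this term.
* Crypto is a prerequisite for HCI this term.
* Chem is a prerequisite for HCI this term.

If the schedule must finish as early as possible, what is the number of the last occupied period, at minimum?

period 4

The precedence chain requires at least 3 distinct periods.
With at most 1 per period and 4 exams, at least 4 periods are needed.
4 works (last occupied period: period 4): for example Ethics -> period 4, Chem -> period 2, HCI -> period 3, Crypto -> period 1.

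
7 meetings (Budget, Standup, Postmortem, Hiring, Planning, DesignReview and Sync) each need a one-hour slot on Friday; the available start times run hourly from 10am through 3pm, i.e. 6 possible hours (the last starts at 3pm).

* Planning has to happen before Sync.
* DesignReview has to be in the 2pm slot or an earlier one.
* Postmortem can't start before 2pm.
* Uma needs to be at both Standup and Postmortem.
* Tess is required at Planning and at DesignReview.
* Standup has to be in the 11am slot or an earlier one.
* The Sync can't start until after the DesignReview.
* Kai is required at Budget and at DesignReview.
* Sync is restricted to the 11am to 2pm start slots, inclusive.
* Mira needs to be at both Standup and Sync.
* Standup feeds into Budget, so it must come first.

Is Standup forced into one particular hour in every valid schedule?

Standup can be 10am (e.g. Hiring in 10am; DesignReview in 10am; Postmortem in 2pm; Standup in 10am; Planning in 11am; Sync in 12pm; Budget in 11am) or 11am (e.g. Planning=11am; Sync=12pm; Hiring=10am; Standup=11am; Postmortem=2pm; DesignReview=10am; Budget=12pm).

No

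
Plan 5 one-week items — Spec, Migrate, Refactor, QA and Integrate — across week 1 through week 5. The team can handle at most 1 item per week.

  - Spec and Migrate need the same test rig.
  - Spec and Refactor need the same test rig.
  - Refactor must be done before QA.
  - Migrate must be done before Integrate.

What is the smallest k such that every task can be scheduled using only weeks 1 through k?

The precedence chain requires at least 2 distinct weeks.
With at most 1 per week and 5 tasks, at least 5 weeks are needed.
5 works (last occupied week: week 5): for example Spec -> week 5, Migrate -> week 1, Integrate -> week 4, QA -> week 3, Refactor -> week 2.

5 weeks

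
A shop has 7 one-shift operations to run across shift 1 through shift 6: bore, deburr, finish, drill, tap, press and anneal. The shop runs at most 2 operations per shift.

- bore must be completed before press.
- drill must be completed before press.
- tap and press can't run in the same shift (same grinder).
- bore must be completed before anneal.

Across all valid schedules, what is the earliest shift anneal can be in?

Precedence pushes anneal to at least shift 2.
anneal at shift 2 is achievable: tap in shift 4; anneal in shift 2; press in shift 2; finish in shift 3; drill in shift 1; deburr in shift 3; bore in shift 1.

shift 2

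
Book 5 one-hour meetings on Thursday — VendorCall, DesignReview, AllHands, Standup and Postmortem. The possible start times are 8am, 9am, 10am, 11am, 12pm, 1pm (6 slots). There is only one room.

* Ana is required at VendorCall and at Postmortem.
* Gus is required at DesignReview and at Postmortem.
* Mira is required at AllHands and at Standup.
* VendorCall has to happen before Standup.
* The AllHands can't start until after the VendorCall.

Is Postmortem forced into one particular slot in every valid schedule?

Postmortem can be 8am (e.g. Postmortem -> 8am; Standup -> 11am; VendorCall -> 9am; DesignReview -> 12pm; AllHands -> 10am) or 9am (e.g. VendorCall in 8am, Standup in 11am, Postmortem in 9am, AllHands in 10am, DesignReview in 12pm).

No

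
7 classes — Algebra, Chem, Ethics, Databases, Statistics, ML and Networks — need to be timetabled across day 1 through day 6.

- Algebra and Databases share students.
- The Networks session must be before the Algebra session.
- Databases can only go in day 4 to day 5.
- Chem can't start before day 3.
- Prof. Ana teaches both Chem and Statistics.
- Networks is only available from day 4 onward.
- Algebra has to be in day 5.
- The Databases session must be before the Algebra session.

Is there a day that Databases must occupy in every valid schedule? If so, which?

Databases's window is day 4–day 5.
Algebra is fixed at day 5, and Databases can't share a day with Algebra.
So Databases must be day 4.

day 4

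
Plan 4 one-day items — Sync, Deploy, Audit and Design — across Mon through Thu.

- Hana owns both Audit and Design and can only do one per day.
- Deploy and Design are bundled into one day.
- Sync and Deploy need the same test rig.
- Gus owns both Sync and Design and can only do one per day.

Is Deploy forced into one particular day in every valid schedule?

No

Deploy can be Mon (e.g. Deploy in Mon, Design in Mon, Audit in Tue, Sync in Tue) or Tue (e.g. Deploy in Tue, Design in Tue, Audit in Mon, Sync in Mon).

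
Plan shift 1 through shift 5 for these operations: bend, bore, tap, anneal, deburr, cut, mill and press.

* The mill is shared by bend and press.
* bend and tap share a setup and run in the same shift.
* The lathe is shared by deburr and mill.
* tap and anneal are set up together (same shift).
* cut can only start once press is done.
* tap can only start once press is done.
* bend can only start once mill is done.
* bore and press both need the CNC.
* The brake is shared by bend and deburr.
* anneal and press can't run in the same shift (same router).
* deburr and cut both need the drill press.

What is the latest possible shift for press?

Downstream work caps press at shift 4.
press at shift 4 is achievable: anneal=shift 5; bend=shift 5; tap=shift 5; cut=shift 5; deburr=shift 2; bore=shift 1; press=shift 4; mill=shift 1.

shift 4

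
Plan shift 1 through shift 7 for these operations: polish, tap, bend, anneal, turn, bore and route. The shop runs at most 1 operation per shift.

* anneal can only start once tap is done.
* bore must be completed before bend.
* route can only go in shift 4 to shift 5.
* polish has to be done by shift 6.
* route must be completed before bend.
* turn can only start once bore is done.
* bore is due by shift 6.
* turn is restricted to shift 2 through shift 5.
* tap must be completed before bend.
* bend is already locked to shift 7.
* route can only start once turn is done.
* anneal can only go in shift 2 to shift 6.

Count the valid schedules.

27

Splitting on tap: it can be shift 1 (8), shift 2 (7), shift 3 (6), shift 4 (3), shift 5 (3). Listing each branch's schedules as (polish, bend, anneal, turn, bore, route) by shift number:
tap=shift 1: (2,7,6,4,3,5) (3,7,6,4,2,5) (4,7,6,3,2,5) (5,7,6,3,2,4) (6,7,2,4,3,5) (6,7,3,4,2,5) (6,7,4,3,2,5) (6,7,5,3,2,4) — 8.
tap=shift 2: (1,7,6,4,3,5) (3,7,6,4,1,5) (4,7,6,3,1,5) (5,7,6,3,1,4) (6,7,3,4,1,5) (6,7,4,3,1,5) (6,7,5,3,1,4) — 7.
tap=shift 3: (1,7,6,4,2,5) (2,7,6,4,1,5) (4,7,6,2,1,5) (5,7,6,2,1,4) (6,7,4,2,1,5) (6,7,5,2,1,4) — 6.
tap=shift 4: (1,7,6,3,2,5) (2,7,6,3,1,5) (3,7,6,2,1,5) — 3.
tap=shift 5: (1,7,6,3,2,4) (2,7,6,3,1,4) (3,7,6,2,1,4) — 3.
Summing: 8 + 7 + 6 + 3 + 3 = 27.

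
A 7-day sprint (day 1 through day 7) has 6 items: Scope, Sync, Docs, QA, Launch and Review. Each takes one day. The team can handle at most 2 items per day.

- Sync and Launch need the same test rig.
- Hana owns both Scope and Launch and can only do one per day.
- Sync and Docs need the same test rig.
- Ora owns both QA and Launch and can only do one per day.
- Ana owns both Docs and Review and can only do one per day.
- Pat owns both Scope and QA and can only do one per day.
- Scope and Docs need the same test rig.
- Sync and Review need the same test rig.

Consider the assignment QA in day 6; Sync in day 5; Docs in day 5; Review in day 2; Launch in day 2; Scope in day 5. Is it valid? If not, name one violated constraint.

No — it violates: Sync and Docs need the same test rig

Ora owns both QA and Launch and can only do one per day — holds.
Pat owns both Scope and QA and can only do one per day — holds.
Scope and Docs need the same test rig — violated.
Ana owns both Docs and Review and can only do one per day — holds.
Sync and Review need the same test rig — holds.
The team can handle at most 2 items per day — violated.
Hana owns both Scope and Launch and can only do one per day — holds.
Sync and Docs need the same test rig — violated.
Sync and Launch need the same test rig — holds.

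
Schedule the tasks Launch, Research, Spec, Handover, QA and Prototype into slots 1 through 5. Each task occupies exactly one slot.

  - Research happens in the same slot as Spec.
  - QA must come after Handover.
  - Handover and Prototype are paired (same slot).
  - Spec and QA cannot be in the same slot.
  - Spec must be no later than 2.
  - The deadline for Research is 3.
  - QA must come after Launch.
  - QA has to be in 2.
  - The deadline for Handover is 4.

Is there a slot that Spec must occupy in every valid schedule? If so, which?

Spec's window is 1–2.
QA is fixed at 2, and Spec can't share a slot with QA.
So Spec must be 1.

1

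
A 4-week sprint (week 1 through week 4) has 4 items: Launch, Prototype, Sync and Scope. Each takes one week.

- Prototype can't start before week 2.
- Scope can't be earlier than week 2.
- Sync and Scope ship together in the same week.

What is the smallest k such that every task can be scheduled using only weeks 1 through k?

Prototype can't be placed before week 2, so the schedule must run through at least week 2.
2 works (last occupied week: week 2): for example Scope -> week 2; Launch -> week 1; Sync -> week 2; Prototype -> week 2.

2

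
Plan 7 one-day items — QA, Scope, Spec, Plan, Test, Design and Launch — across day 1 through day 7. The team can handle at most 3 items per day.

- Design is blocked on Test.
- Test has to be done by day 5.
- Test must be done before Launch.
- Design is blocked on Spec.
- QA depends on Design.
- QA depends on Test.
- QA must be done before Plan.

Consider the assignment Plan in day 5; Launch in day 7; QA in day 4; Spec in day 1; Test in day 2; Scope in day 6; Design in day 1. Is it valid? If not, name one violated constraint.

Design is blocked on Test — violated.
QA must be done before Plan — holds.
Test has to be done by day 5 — holds.
Design is blocked on Spec — violated.
QA depends on Design — holds.
The team can handle at most 3 items per day — holds.
Test must be done before Launch — holds.
QA depends on Test — holds.

No — it violates: Design is blocked on Test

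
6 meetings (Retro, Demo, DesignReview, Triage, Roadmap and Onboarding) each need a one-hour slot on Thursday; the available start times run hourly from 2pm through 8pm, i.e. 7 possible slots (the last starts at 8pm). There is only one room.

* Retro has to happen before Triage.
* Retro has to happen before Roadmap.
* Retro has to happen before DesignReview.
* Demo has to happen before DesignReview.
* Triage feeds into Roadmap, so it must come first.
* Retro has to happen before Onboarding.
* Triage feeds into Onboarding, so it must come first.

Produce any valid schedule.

Demo in 4pm; Onboarding in 7pm; Retro in 2pm; Roadmap in 6pm; Triage in 3pm; DesignReview in 5pm

Checking: Retro(2pm) before Onboarding(7pm); Triage(3pm) before Roadmap(6pm); Retro(2pm) before Triage(3pm); Retro(2pm) before Roadmap(6pm); Triage(3pm) before Onboarding(7pm); Demo(4pm) before DesignReview(5pm); Retro(2pm) before DesignReview(5pm); max 1 per slot (cap 1).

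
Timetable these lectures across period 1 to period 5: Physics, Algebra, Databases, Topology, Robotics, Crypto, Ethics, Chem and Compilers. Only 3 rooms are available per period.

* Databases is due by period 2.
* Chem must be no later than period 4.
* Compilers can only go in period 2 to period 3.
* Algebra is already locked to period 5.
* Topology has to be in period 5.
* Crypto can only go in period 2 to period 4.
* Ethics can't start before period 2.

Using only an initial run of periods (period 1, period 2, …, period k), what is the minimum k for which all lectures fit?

With at most 3 per period and 9 lectures, at least 3 periods are needed.
Algebra can't be placed before period 5, so the schedule must run through at least period 5.
5 works (last occupied period: period 5): for example Algebra=period 5, Physics=period 1, Chem=period 1, Databases=period 1, Ethics=period 2, Topology=period 5, Compilers=period 2, Crypto=period 2, Robotics=period 3.

5 periods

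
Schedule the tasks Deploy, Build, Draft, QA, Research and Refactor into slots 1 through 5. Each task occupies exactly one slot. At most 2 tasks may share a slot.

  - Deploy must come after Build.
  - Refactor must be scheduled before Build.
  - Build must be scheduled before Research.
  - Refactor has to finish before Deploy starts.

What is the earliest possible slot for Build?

Precedence pushes Build to at least 2; downstream work caps Build at 4.
Build at 2 is achievable: Draft in 1, Research in 3, Build in 2, Refactor in 1, Deploy in 3, QA in 2.

2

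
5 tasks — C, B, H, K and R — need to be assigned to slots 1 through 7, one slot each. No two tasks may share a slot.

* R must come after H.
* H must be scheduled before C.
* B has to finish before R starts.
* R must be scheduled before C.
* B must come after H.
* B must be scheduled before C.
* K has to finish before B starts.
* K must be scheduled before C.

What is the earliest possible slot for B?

Precedence pushes B to at least 2; downstream work caps B at 5.
B at 3 is achievable: B -> 3; R -> 4; K -> 2; C -> 5; H -> 1.
Nothing earlier works — the capacity limit rule out every slot before 3.

3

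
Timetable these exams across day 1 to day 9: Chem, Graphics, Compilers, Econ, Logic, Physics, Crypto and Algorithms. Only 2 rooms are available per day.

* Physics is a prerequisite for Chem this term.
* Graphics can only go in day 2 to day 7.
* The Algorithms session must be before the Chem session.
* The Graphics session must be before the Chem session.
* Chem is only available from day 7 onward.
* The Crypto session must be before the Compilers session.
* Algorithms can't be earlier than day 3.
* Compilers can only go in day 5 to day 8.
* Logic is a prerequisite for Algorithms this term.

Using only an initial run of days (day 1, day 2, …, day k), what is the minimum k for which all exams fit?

The precedence chain requires at least 3 distinct days.
With at most 2 per day and 8 exams, at least 4 days are needed.
Chem can't be placed before day 7, so the schedule must run through at least day 7.
7 works (last occupied day: day 7): for example Graphics -> day 2, Algorithms -> day 3, Chem -> day 7, Crypto -> day 2, Econ -> day 3, Physics -> day 1, Logic -> day 1, Compilers -> day 5.

7 days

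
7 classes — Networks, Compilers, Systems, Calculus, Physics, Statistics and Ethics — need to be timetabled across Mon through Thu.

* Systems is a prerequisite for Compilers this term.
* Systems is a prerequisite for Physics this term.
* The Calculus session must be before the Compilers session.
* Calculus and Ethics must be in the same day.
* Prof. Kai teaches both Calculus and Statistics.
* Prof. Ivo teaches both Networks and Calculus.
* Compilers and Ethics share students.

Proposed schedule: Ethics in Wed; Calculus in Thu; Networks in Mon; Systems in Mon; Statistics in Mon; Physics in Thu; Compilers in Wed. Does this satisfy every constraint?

No — it violates: The Calculus session must be before the Compilers session

Prof. Ivo teaches both Networks and Calculus — holds.
Compilers and Ethics share students — violated.
Prof. Kai teaches both Calculus and Statistics — holds.
Systems is a prerequisite for Compilers this term — holds.
The Calculus session must be before the Compilers session — violated.
Systems is a prerequisite for Physics this term — holds.
Calculus and Ethics must be in the same day — violated.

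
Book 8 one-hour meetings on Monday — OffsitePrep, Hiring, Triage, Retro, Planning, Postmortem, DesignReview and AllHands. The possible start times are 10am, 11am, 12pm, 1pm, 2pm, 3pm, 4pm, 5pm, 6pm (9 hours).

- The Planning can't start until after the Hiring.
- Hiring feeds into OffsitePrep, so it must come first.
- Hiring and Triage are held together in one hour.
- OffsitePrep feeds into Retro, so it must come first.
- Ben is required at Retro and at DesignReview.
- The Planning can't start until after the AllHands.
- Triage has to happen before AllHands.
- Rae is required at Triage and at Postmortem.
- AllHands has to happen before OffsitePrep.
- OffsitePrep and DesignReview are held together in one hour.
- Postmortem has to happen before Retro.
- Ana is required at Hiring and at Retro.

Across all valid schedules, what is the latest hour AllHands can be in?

4pm

Precedence pushes AllHands to at least 11am; downstream work caps AllHands at 4pm.
AllHands at 4pm is achievable: Postmortem in 11am, DesignReview in 5pm, Planning in 5pm, Hiring in 10am, OffsitePrep in 5pm, Triage in 10am, Retro in 6pm, AllHands in 4pm.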